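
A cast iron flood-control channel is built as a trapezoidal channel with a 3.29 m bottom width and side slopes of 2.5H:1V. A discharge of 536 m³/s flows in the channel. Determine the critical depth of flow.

At critical depth, Q² T / (g A³) = 1, i.e. A³/T = Q²/g = 536²/9.81 = 29290.
At y = 6.22 m: A³/T = 46790 — high.
At y = 4.8 m: A³/T = 14490 — low.
At y = 5.61 m: A³/T = 29250 — ≈ 29290.

y_c = 5.61 m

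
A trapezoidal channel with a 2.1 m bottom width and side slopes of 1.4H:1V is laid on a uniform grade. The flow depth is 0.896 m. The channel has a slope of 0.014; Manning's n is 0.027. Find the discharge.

With bottom width b = 2.1 m and side slope z = 1.4: A = (b + zy)y = (2.1 + 1.4×0.896)×0.896 = 3.006 m²; P = b + 2y√(1+z²) = 2.1 + 2×0.896×1.72 = 5.183 m.
Hydraulic radius R = A/P = 3.006/5.183 = 0.5799 m.
Manning's equation: Q = (1/n) A R^(2/3) S^(1/2) = (1/0.027) × 3.006 × 0.5799^(2/3) × 0.014^(1/2) = 9.16 m³/s.

Q = 9.16 m³/s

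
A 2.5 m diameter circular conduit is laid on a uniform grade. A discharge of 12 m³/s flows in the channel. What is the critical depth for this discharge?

y_c = 1.59 m

At critical depth, Q² T / (g A³) = 1, i.e. A³/T = Q²/g = 12²/9.81 = 14.68.
At y = 1.12 m: A³/T = 3.886 — low.
At y = 1.78 m: A³/T = 23.08 — high.
At y = 1.59 m: A³/T = 14.85 — close enough.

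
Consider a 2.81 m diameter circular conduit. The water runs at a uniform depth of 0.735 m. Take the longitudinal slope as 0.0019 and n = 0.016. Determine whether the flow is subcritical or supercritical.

For a circular section of diameter D = 2.81 m at depth y = 0.735 m, the central angle is θ = 2 arccos(1 − 2y/D) = 2.147 rad. Then A = (D²/8)(θ − sin θ) = 1.292 m² and P = Dθ/2 = 3.017 m.
Hydraulic radius R = A/P = 1.292/3.017 = 0.4283 m.
V = (1/n) R^(2/3) √S = (1/0.016) × 0.4283^(2/3) × √0.0019 = 1.548 m/s. Hydraulic depth D_h = A/T = 1.292/2.47 = 0.5231 m.
Froude number Fr = V/√(g·D_h) = 1.548/√(9.81×0.5231) = 0.683, which is less than 1, so the flow is subcritical.

subcritical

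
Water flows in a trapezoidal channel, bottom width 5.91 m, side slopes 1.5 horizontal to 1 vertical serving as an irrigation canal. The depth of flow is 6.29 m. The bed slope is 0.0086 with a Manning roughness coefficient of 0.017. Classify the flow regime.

With bottom width b = 5.91 m and side slope z = 1.5: A = (b + zy)y = (5.91 + 1.5×6.29)×6.29 = 96.52 m²; P = b + 2y√(1+z²) = 5.91 + 2×6.29×1.803 = 28.59 m.
Hydraulic radius R = A/P = 96.52/28.59 = 3.376 m.
V = (1/n) R^(2/3) √S = (1/0.017) × 3.376^(2/3) × √0.0086 = 12.28 m/s. Hydraulic depth D_h = A/T = 96.52/24.78 = 3.895 m.
Froude number Fr = V/√(g·D_h) = 12.28/√(9.81×3.895) = 1.99, which is greater than 1, so the flow is supercritical.

supercritical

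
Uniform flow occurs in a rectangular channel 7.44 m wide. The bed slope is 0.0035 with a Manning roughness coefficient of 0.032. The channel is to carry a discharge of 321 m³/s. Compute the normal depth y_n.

y_n = 11.7 m

Manning's equation rearranged: A R^(2/3) = nQ / (1·√S) = 0.032 × 321 / (√0.0035) = 173.6.
Try y = 9.67 m: A R^(2/3) = 139 — low.
Try y = 11.7 m: A R^(2/3) = 173.9 — close enough.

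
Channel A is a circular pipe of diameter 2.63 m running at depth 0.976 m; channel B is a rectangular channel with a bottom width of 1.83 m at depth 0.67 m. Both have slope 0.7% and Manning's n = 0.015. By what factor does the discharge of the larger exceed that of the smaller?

1.85

Channel A: For a circular section of diameter D = 2.63 m at depth y = 0.976 m, the central angle is θ = 2 arccos(1 − 2y/D) = 2.62 rad. Then A = (D²/8)(θ − sin θ) = 1.835 m² and P = Dθ/2 = 3.445 m. Hydraulic radius R = A/P = 1.835/3.445 = 0.5325 m. Q_A = (1/0.015)·1.835·0.5325^(2/3)·√0.007 = 6.723 m³/s.
Channel B: Flow area A = b·y = 1.83 × 0.67 = 1.226 m². Wetted perimeter P = b + 2y = 1.83 + 2×0.67 = 3.17 m. Hydraulic radius R = A/P = 1.226/3.17 = 0.3868 m. Q_B = (1/0.015)·1.226·0.3868^(2/3)·√0.007 = 3.63 m³/s.
The larger discharge is 6.723 m³/s and the smaller is 3.63 m³/s; the ratio is 1.85.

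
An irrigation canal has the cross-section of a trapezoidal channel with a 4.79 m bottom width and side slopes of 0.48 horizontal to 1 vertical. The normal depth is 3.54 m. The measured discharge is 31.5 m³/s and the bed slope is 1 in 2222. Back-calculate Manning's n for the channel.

With bottom width b = 4.79 m and side slope z = 0.48: A = (b + zy)y = (4.79 + 0.48×3.54)×3.54 = 22.97 m²; P = b + 2y√(1+z²) = 4.79 + 2×3.54×1.109 = 12.64 m.
Hydraulic radius R = A/P = 22.97/12.64 = 1.817 m.
Rearranging Manning's equation: n = (1/Q) A R^(2/3) S^(1/2) = (1/31.5) × 22.97 × 1.817^(2/3) × √0.00045 = 0.023.

n = 0.023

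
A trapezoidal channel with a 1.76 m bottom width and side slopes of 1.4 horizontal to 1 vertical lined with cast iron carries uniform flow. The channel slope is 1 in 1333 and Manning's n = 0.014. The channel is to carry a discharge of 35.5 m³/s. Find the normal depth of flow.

y_n = 2.69 m

Manning's equation rearranged: A R^(2/3) = nQ / (1·√S) = 0.014 × 35.5 / (√0.0007502) = 18.15.
Try y = 3.44 m: A R^(2/3) = 31.76 — too large.
Try y = 2.69 m: A R^(2/3) = 18.15 — ≈ 18.15.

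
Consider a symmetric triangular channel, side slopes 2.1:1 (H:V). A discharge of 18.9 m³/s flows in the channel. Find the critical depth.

y_c = 1.75 m

At critical depth, Q² T / (g A³) = 1, i.e. A³/T = Q²/g = 18.9²/9.81 = 36.41.
At y = 1.34 m: A³/T = 9.526 — short.
At y = 2.02 m: A³/T = 74.16 — over.
At y = 1.75 m: A³/T = 36.19 — close enough.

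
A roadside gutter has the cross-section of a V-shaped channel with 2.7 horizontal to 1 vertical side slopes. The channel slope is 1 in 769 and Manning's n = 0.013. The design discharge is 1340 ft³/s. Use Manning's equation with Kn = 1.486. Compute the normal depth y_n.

y_n = 7.29 ft

Manning's equation rearranged: A R^(2/3) = nQ / (1.486·√S) = 0.013 × 1340 / (1.486 × √0.0013) = 325.1.
At y = 8.52 ft: A R^(2/3) = 493.4 — high.
At y = 5.76 ft: A R^(2/3) = 173.7 — low.
At y = 7.29 ft: A R^(2/3) = 325.6 — close enough.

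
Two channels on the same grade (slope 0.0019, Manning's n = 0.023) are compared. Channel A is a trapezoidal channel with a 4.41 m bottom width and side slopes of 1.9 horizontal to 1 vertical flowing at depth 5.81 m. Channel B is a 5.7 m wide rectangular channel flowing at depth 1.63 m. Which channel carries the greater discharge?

Channel A: With bottom width b = 4.41 m and side slope z = 1.9: A = (b + zy)y = (4.41 + 1.9×5.81)×5.81 = 89.76 m²; P = b + 2y√(1+z²) = 4.41 + 2×5.81×2.147 = 29.36 m. Hydraulic radius R = A/P = 89.76/29.36 = 3.057 m. Q_A = (1/0.023)·89.76·3.057^(2/3)·√0.0019 = 358.3 m³/s.
Channel B: Flow area A = b·y = 5.7 × 1.63 = 9.291 m². Wetted perimeter P = b + 2y = 5.7 + 2×1.63 = 8.96 m. Hydraulic radius R = A/P = 9.291/8.96 = 1.037 m. Q_B = (1/0.023)·9.291·1.037^(2/3)·√0.0019 = 18.04 m³/s.
Q_A = 358.3 m³/s vs Q_B = 18.04 m³/s, so channel A carries more.

channel A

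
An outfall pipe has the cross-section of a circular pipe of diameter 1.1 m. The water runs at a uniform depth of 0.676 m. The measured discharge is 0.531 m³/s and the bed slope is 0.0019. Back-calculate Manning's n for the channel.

n = 0.023

For a circular section of diameter D = 1.1 m at depth y = 0.676 m, the central angle is θ = 2 arccos(1 − 2y/D) = 3.604 rad. Then A = (D²/8)(θ − sin θ) = 0.6125 m² and P = Dθ/2 = 1.982 m.
Hydraulic radius R = A/P = 0.6125/1.982 = 0.309 m.
Rearranging Manning's equation: n = (1/Q) A R^(2/3) S^(1/2) = (1/0.531) × 0.6125 × 0.309^(2/3) × √0.0019 = 0.023.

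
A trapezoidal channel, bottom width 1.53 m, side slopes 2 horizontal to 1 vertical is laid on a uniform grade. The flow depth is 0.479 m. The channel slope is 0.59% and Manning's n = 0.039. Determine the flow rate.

With bottom width b = 1.53 m and side slope z = 2: A = (b + zy)y = (1.53 + 2×0.479)×0.479 = 1.192 m²; P = b + 2y√(1+z²) = 1.53 + 2×0.479×2.236 = 3.672 m.
Hydraulic radius R = A/P = 1.192/3.672 = 0.3245 m.
Manning's equation: Q = (1/n) A R^(2/3) S^(1/2) = (1/0.039) × 1.192 × 0.3245^(2/3) × 0.0059^(1/2) = 1.11 m³/s.

Q = 1.11 m³/s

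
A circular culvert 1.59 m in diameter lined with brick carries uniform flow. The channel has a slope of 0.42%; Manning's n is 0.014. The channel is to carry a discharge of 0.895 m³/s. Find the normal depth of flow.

Manning's equation rearranged: A R^(2/3) = nQ / (1·√S) = 0.014 × 0.895 / (√0.0042) = 0.1933.
At y = 0.375 m: A R^(2/3) = 0.131 — short.
At y = 0.575 m: A R^(2/3) = 0.3001 — over.
At y = 0.457 m: A R^(2/3) = 0.1934 — matches.

y_n = 0.457 m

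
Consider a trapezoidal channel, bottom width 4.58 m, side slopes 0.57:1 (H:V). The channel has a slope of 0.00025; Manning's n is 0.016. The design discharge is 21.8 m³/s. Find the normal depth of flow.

Manning's equation rearranged: A R^(2/3) = nQ / (1·√S) = 0.016 × 21.8 / (√0.00025) = 22.06.
Try y = 2.15 m: A R^(2/3) = 14.94 — short.
Try y = 3.36 m: A R^(2/3) = 31.96 — over.
Try y = 2.71 m: A R^(2/3) = 22.08 — matches.

y_n = 2.71 m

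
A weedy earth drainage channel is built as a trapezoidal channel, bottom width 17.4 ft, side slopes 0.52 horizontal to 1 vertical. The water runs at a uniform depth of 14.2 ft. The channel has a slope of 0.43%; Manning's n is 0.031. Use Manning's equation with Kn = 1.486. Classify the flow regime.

subcritical

With bottom width b = 17.4 ft and side slope z = 0.52: A = (b + zy)y = (17.4 + 0.52×14.2)×14.2 = 351.9 ft²; P = b + 2y√(1+z²) = 17.4 + 2×14.2×1.127 = 49.41 ft.
Hydraulic radius R = A/P = 351.9/49.41 = 7.123 ft.
V = (1.486/n) R^(2/3) √S = (1.486/0.031) × 7.123^(2/3) × √0.0043 = 11.64 ft/s. Hydraulic depth D_h = A/T = 351.9/32.17 = 10.94 ft.
Froude number Fr = V/√(g·D_h) = 11.64/√(32.2×10.94) = 0.62, which is less than 1, so the flow is subcritical.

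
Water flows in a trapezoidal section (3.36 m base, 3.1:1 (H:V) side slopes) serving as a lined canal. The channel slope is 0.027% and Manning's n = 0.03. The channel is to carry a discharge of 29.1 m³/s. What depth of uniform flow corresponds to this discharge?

y_n = 3 m

Manning's equation rearranged: A R^(2/3) = nQ / (1·√S) = 0.03 × 29.1 / (√0.00027) = 53.13.
At y = 3.68 m: A R^(2/3) = 85.93 — over.
At y = 2.24 m: A R^(2/3) = 27.29 — short.
At y = 3 m: A R^(2/3) = 53.21 — matches.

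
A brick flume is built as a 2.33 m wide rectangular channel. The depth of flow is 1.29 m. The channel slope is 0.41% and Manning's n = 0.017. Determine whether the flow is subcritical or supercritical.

subcritical

Flow area A = b·y = 2.33 × 1.29 = 3.006 m². Wetted perimeter P = b + 2y = 2.33 + 2×1.29 = 4.91 m.
Hydraulic radius R = A/P = 3.006/4.91 = 0.6122 m.
V = (1/n) R^(2/3) √S = (1/0.017) × 0.6122^(2/3) × √0.0041 = 2.716 m/s. Hydraulic depth D_h = A/T = 3.006/2.33 = 1.29 m.
Froude number Fr = V/√(g·D_h) = 2.716/√(9.81×1.29) = 0.763, which is less than 1, so the flow is subcritical.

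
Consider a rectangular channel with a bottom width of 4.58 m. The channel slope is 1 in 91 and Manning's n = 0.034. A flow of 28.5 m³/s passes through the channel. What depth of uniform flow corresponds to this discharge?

y_n = 1.95 m

Manning's equation rearranged: A R^(2/3) = nQ / (1·√S) = 0.034 × 28.5 / (√0.01099) = 9.244.
Trying y = 1.46 m: A R^(2/3) = 6.194 — short.
Trying y = 2.28 m: A R^(2/3) = 11.41 — over.
Trying y = 1.95 m: A R^(2/3) = 9.245 — close enough.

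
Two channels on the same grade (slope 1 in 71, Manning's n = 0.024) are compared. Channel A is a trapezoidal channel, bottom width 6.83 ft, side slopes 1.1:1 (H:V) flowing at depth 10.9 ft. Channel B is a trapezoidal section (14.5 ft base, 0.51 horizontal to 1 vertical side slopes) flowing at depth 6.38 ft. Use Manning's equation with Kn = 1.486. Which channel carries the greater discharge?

Channel A: With bottom width b = 6.83 ft and side slope z = 1.1: A = (b + zy)y = (6.83 + 1.1×10.9)×10.9 = 205.1 ft²; P = b + 2y√(1+z²) = 6.83 + 2×10.9×1.487 = 39.24 ft. Hydraulic radius R = A/P = 205.1/39.24 = 5.228 ft. Q_A = (1.486/0.024)·205.1·5.228^(2/3)·√0.01408 = 4541 ft³/s.
Channel B: With bottom width b = 14.5 ft and side slope z = 0.51: A = (b + zy)y = (14.5 + 0.51×6.38)×6.38 = 113.3 ft²; P = b + 2y√(1+z²) = 14.5 + 2×6.38×1.123 = 28.82 ft. Hydraulic radius R = A/P = 113.3/28.82 = 3.93 ft. Q_B = (1.486/0.024)·113.3·3.93^(2/3)·√0.01408 = 2073 ft³/s.
Q_A = 4541 ft³/s vs Q_B = 2073 ft³/s, so channel A carries more.

channel A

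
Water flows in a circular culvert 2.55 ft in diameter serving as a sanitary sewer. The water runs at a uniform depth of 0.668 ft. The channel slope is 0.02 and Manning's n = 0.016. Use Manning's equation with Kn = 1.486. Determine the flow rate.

For a circular section of diameter D = 2.55 ft at depth y = 0.668 ft, the central angle is θ = 2 arccos(1 − 2y/D) = 2.149 rad. Then A = (D²/8)(θ − sin θ) = 1.066 ft² and P = Dθ/2 = 2.74 ft.
Hydraulic radius R = A/P = 1.066/2.74 = 0.3891 ft.
Manning's equation: Q = (1.486/n) A R^(2/3) S^(1/2) = (1.486/0.016) × 1.066 × 0.3891^(2/3) × 0.02^(1/2) = 7.47 ft³/s.

Q = 7.47 ft³/s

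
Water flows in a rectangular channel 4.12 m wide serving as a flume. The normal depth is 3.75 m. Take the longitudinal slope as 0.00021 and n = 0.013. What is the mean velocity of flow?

V = 1.35 m/s

Flow area A = b·y = 4.12 × 3.75 = 15.45 m². Wetted perimeter P = b + 2y = 4.12 + 2×3.75 = 11.62 m.
Hydraulic radius R = A/P = 15.45/11.62 = 1.33 m.
From Manning's equation, V = (1/n) R^(2/3) S^(1/2) = (1/0.013) × 1.33^(2/3) × 0.00021^(1/2) = 1.35 m/s.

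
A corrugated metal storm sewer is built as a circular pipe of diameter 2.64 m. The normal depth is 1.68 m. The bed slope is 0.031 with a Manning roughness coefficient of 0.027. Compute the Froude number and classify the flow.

For a circular section of diameter D = 2.64 m at depth y = 1.68 m, the central angle is θ = 2 arccos(1 − 2y/D) = 3.694 rad. Then A = (D²/8)(θ − sin θ) = 3.675 m² and P = Dθ/2 = 4.876 m.
Hydraulic radius R = A/P = 3.675/4.876 = 0.7538 m.
V = (1/n) R^(2/3) √S = (1/0.027) × 0.7538^(2/3) × √0.031 = 5.401 m/s. Hydraulic depth D_h = A/T = 3.675/2.54 = 1.447 m.
Froude number Fr = V/√(g·D_h) = 5.401/√(9.81×1.447) = 1.43, which is greater than 1, so the flow is supercritical.

supercritical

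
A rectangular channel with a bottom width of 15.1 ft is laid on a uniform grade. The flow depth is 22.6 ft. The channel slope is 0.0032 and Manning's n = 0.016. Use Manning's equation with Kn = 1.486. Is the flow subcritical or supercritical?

Flow area A = b·y = 15.1 × 22.6 = 341.3 ft². Wetted perimeter P = b + 2y = 15.1 + 2×22.6 = 60.3 ft.
Hydraulic radius R = A/P = 341.3/60.3 = 5.659 ft.
V = (1.486/n) R^(2/3) √S = (1.486/0.016) × 5.659^(2/3) × √0.0032 = 16.68 ft/s. Hydraulic depth D_h = A/T = 341.3/15.1 = 22.6 ft.
Froude number Fr = V/√(g·D_h) = 16.68/√(32.2×22.6) = 0.618, which is less than 1, so the flow is subcritical.

subcritical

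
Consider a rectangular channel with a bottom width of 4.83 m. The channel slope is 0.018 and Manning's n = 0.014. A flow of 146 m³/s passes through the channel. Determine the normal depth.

Manning's equation rearranged: A R^(2/3) = nQ / (1·√S) = 0.014 × 146 / (√0.018) = 15.24.
Try y = 3.01 m: A R^(2/3) = 17.67 — too large.
Try y = 2.03 m: A R^(2/3) = 10.47 — too small.
Try y = 2.69 m: A R^(2/3) = 15.26 — matches.

y_n = 2.69 m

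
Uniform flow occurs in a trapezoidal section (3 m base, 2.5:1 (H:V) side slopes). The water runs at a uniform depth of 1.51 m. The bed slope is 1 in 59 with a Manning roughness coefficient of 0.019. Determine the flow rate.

Q = 66.3 m³/s

With bottom width b = 3 m and side slope z = 2.5: A = (b + zy)y = (3 + 2.5×1.51)×1.51 = 10.23 m²; P = b + 2y√(1+z²) = 3 + 2×1.51×2.693 = 11.13 m.
Hydraulic radius R = A/P = 10.23/11.13 = 0.919 m.
Manning's equation: Q = (1/n) A R^(2/3) S^(1/2) = (1/0.019) × 10.23 × 0.919^(2/3) × 0.01695^(1/2) = 66.3 m³/s.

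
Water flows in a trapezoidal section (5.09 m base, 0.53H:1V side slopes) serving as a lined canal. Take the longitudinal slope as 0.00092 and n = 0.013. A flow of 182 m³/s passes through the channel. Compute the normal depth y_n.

y_n = 5.37 m

Manning's equation rearranged: A R^(2/3) = nQ / (1·√S) = 0.013 × 182 / (√0.00092) = 78.
At y = 3.94 m: A R^(2/3) = 45.18 — low.
At y = 5.37 m: A R^(2/3) = 77.9 — matches.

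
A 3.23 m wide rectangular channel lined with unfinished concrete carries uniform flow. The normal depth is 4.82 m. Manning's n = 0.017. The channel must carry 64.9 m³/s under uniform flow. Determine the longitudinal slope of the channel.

Flow area A = b·y = 3.23 × 4.82 = 15.57 m². Wetted perimeter P = b + 2y = 3.23 + 2×4.82 = 12.87 m.
Hydraulic radius R = A/P = 15.57/12.87 = 1.21 m.
From Manning's equation, S = [nQ / (1 A R^(2/3))]² = [0.017 × 64.9 / (1 × 15.57 × 1.21^(2/3))]² = 0.0039.

S = 0.0039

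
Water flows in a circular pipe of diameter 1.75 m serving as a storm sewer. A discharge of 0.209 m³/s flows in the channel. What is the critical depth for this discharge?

y_c = 0.218 m

At critical depth, Q² T / (g A³) = 1, i.e. A³/T = Q²/g = 0.209²/9.81 = 0.004453.
Try y = 0.153 m: A³/T = 0.001097 — short.
Try y = 0.245 m: A³/T = 0.00706 — over.
Try y = 0.218 m: A³/T = 0.004454 — ≈ 0.004453.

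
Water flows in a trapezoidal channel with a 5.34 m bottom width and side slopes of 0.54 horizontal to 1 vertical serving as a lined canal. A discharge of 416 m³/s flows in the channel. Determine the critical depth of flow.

At critical depth, Q² T / (g A³) = 1, i.e. A³/T = Q²/g = 416²/9.81 = 17640.
Try y = 5.14 m: A³/T = 6665 — too small.
Try y = 7.93 m: A³/T = 31950 — too large.
Try y = 6.75 m: A³/T = 17660 — matches.

y_c = 6.75 m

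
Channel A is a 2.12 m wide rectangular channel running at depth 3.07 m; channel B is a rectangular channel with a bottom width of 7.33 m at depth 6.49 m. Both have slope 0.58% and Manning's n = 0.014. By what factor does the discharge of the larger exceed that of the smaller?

Channel A: Flow area A = b·y = 2.12 × 3.07 = 6.508 m². Wetted perimeter P = b + 2y = 2.12 + 2×3.07 = 8.26 m. Hydraulic radius R = A/P = 6.508/8.26 = 0.7879 m. Q_A = (1/0.014)·6.508·0.7879^(2/3)·√0.0058 = 30.2 m³/s.
Channel B: Flow area A = b·y = 7.33 × 6.49 = 47.57 m². Wetted perimeter P = b + 2y = 7.33 + 2×6.49 = 20.31 m. Hydraulic radius R = A/P = 47.57/20.31 = 2.342 m. Q_B = (1/0.014)·47.57·2.342^(2/3)·√0.0058 = 456.4 m³/s.
The larger discharge is 456.4 m³/s and the smaller is 30.2 m³/s; the ratio is 15.1.

15.1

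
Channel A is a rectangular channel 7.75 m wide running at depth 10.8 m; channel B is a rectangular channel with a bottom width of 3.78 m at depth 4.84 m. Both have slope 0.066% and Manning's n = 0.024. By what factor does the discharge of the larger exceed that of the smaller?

Channel A: Flow area A = b·y = 7.75 × 10.8 = 83.7 m². Wetted perimeter P = b + 2y = 7.75 + 2×10.8 = 29.35 m. Hydraulic radius R = A/P = 83.7/29.35 = 2.852 m. Q_A = (1/0.024)·83.7·2.852^(2/3)·√0.00066 = 180.2 m³/s.
Channel B: Flow area A = b·y = 3.78 × 4.84 = 18.3 m². Wetted perimeter P = b + 2y = 3.78 + 2×4.84 = 13.46 m. Hydraulic radius R = A/P = 18.3/13.46 = 1.359 m. Q_B = (1/0.024)·18.3·1.359^(2/3)·√0.00066 = 24.03 m³/s.
The larger discharge is 180.2 m³/s and the smaller is 24.03 m³/s; the ratio is 7.5.

7.5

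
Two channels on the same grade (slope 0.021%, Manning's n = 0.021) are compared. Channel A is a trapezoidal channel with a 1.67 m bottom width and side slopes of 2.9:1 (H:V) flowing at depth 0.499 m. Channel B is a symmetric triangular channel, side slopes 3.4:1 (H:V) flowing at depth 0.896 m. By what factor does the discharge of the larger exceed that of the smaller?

2.1

Channel A: With bottom width b = 1.67 m and side slope z = 2.9: A = (b + zy)y = (1.67 + 2.9×0.499)×0.499 = 1.555 m²; P = b + 2y√(1+z²) = 1.67 + 2×0.499×3.068 = 4.731 m. Hydraulic radius R = A/P = 1.555/4.731 = 0.3287 m. Q_A = (1/0.021)·1.555·0.3287^(2/3)·√0.00021 = 0.5113 m³/s.
Channel B: For a triangular section with side slope z = 3.4: A = zy² = 3.4×0.896² = 2.73 m²; P = 2y√(1+z²) = 2×0.896×3.544 = 6.351 m. Hydraulic radius R = A/P = 2.73/6.351 = 0.4298 m. Q_B = (1/0.021)·2.73·0.4298^(2/3)·√0.00021 = 1.073 m³/s.
The larger discharge is 1.073 m³/s and the smaller is 0.5113 m³/s; the ratio is 2.1.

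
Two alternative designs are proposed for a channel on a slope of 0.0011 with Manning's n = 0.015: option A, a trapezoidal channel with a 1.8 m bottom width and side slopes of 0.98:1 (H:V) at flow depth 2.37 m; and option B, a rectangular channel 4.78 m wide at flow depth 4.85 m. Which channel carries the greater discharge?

Channel A: With bottom width b = 1.8 m and side slope z = 0.98: A = (b + zy)y = (1.8 + 0.98×2.37)×2.37 = 9.771 m²; P = b + 2y√(1+z²) = 1.8 + 2×2.37×1.4 = 8.437 m. Hydraulic radius R = A/P = 9.771/8.437 = 1.158 m. Q_A = (1/0.015)·9.771·1.158^(2/3)·√0.0011 = 23.82 m³/s.
Channel B: Flow area A = b·y = 4.78 × 4.85 = 23.18 m². Wetted perimeter P = b + 2y = 4.78 + 2×4.85 = 14.48 m. Hydraulic radius R = A/P = 23.18/14.48 = 1.601 m. Q_B = (1/0.015)·23.18·1.601^(2/3)·√0.0011 = 70.15 m³/s.
Q_A = 23.82 m³/s vs Q_B = 70.15 m³/s, so channel B carries more.

channel B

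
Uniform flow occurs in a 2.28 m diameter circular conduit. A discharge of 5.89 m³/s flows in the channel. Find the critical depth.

y_c = 1.12 m

At critical depth, Q² T / (g A³) = 1, i.e. A³/T = Q²/g = 5.89²/9.81 = 3.536.
At y = 0.92 m: A³/T = 1.642 — low.
At y = 1.32 m: A³/T = 6.533 — high.
At y = 1.12 m: A³/T = 3.487 — close enough.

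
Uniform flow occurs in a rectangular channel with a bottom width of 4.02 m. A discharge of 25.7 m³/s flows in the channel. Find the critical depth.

y_c = 1.61 m

For a rectangular channel, critical depth y_c = (q²/g)^(1/3) where q = Q/b = 25.7/4.02 = 6.393 m²/s.
So y_c = (6.393²/9.81)^(1/3) = 1.61 m.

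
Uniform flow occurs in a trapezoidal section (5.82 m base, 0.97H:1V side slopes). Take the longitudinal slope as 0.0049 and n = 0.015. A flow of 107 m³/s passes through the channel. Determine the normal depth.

y_n = 2.22 m

Manning's equation rearranged: A R^(2/3) = nQ / (1·√S) = 0.015 × 107 / (√0.0049) = 22.93.
Try y = 2.75 m: A R^(2/3) = 33.65 — too large.
Try y = 2.22 m: A R^(2/3) = 22.93 — ≈ 22.93.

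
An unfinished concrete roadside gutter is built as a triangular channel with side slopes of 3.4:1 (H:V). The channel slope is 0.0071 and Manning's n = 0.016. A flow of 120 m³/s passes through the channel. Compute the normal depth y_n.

Manning's equation rearranged: A R^(2/3) = nQ / (1·√S) = 0.016 × 120 / (√0.0071) = 22.79.
At y = 2.11 m: A R^(2/3) = 15.26 — too small.
At y = 2.45 m: A R^(2/3) = 22.73 — ≈ 22.79.

y_n = 2.45 m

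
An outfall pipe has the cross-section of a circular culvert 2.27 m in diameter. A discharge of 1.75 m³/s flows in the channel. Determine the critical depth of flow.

y_c = 0.6 m

At critical depth, Q² T / (g A³) = 1, i.e. A³/T = Q²/g = 1.75²/9.81 = 0.3122.
Trying y = 0.504 m: A³/T = 0.1586 — low.
Trying y = 0.763 m: A³/T = 0.7947 — high.
Trying y = 0.6 m: A³/T = 0.313 — matches.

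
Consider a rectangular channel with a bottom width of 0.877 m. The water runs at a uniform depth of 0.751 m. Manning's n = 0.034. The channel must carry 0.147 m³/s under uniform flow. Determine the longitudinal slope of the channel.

S = 0.000319

Flow area A = b·y = 0.877 × 0.751 = 0.6586 m². Wetted perimeter P = b + 2y = 0.877 + 2×0.751 = 2.379 m.
Hydraulic radius R = A/P = 0.6586/2.379 = 0.2769 m.
From Manning's equation, S = [nQ / (1 A R^(2/3))]² = [0.034 × 0.147 / (1 × 0.6586 × 0.2769^(2/3))]² = 0.000319.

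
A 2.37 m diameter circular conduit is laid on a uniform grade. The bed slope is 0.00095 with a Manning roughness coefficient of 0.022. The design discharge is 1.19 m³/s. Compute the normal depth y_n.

y_n = 0.846 m

Manning's equation rearranged: A R^(2/3) = nQ / (1·√S) = 0.022 × 1.19 / (√0.00095) = 0.8494.
Trying y = 1.03 m: A R^(2/3) = 1.218 — too large.
Trying y = 0.846 m: A R^(2/3) = 0.8492 — ≈ 0.8494.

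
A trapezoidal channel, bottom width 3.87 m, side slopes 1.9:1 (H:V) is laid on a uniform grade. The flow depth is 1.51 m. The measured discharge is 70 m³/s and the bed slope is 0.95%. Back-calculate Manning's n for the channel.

With bottom width b = 3.87 m and side slope z = 1.9: A = (b + zy)y = (3.87 + 1.9×1.51)×1.51 = 10.18 m²; P = b + 2y√(1+z²) = 3.87 + 2×1.51×2.147 = 10.35 m.
Hydraulic radius R = A/P = 10.18/10.35 = 0.9828 m.
Rearranging Manning's equation: n = (1/Q) A R^(2/3) S^(1/2) = (1/70) × 10.18 × 0.9828^(2/3) × √0.0095 = 0.014.

n = 0.014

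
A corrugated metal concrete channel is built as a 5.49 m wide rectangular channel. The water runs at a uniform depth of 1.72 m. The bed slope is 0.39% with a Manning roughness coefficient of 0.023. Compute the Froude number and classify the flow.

Flow area A = b·y = 5.49 × 1.72 = 9.443 m². Wetted perimeter P = b + 2y = 5.49 + 2×1.72 = 8.93 m.
Hydraulic radius R = A/P = 9.443/8.93 = 1.057 m.
V = (1/n) R^(2/3) √S = (1/0.023) × 1.057^(2/3) × √0.0039 = 2.818 m/s. Hydraulic depth D_h = A/T = 9.443/5.49 = 1.72 m.
Froude number Fr = V/√(g·D_h) = 2.818/√(9.81×1.72) = 0.686, which is less than 1, so the flow is subcritical.

subcritical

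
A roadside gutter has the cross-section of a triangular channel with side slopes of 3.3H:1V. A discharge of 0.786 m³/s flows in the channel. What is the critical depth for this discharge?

y_c = 0.41 m

At critical depth, Q² T / (g A³) = 1, i.e. A³/T = Q²/g = 0.786²/9.81 = 0.06298.
At y = 0.35 m: A³/T = 0.0286 — short.
At y = 0.476 m: A³/T = 0.1331 — over.
At y = 0.41 m: A³/T = 0.06308 — close enough.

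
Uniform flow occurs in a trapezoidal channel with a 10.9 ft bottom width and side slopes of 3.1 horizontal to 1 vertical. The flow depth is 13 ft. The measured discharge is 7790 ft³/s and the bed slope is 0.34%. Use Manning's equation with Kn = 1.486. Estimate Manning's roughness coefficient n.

n = 0.027

With bottom width b = 10.9 ft and side slope z = 3.1: A = (b + zy)y = (10.9 + 3.1×13)×13 = 665.6 ft²; P = b + 2y√(1+z²) = 10.9 + 2×13×3.257 = 95.59 ft.
Hydraulic radius R = A/P = 665.6/95.59 = 6.963 ft.
Rearranging Manning's equation: n = (1.486/Q) A R^(2/3) S^(1/2) = (1.486/7790) × 665.6 × 6.963^(2/3) × √0.0034 = 0.027.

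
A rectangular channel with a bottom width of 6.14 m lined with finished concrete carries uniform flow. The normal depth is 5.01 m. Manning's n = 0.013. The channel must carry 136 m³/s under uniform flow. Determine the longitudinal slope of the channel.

S = 0.0014

Flow area A = b·y = 6.14 × 5.01 = 30.76 m². Wetted perimeter P = b + 2y = 6.14 + 2×5.01 = 16.16 m.
Hydraulic radius R = A/P = 30.76/16.16 = 1.904 m.
From Manning's equation, S = [nQ / (1 A R^(2/3))]² = [0.013 × 136 / (1 × 30.76 × 1.904^(2/3))]² = 0.0014.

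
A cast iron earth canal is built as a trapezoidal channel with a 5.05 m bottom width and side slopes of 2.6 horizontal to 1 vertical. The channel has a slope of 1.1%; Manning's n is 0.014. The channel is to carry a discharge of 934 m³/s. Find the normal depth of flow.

y_n = 4.29 m

Manning's equation rearranged: A R^(2/3) = nQ / (1·√S) = 0.014 × 934 / (√0.011) = 124.7.
Try y = 4.78 m: A R^(2/3) = 159.5 — too large.
Try y = 3.22 m: A R^(2/3) = 65.83 — too small.
Try y = 4.29 m: A R^(2/3) = 124.6 — ≈ 124.7.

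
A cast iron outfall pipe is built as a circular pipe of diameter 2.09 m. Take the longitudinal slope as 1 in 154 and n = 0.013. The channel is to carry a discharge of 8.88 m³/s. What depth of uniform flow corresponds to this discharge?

Manning's equation rearranged: A R^(2/3) = nQ / (1·√S) = 0.013 × 8.88 / (√0.006494) = 1.433.
At y = 0.917 m: A R^(2/3) = 0.8863 — too small.
At y = 1.51 m: A R^(2/3) = 1.94 — too large.
At y = 1.22 m: A R^(2/3) = 1.433 — ≈ 1.433.

y_n = 1.22 m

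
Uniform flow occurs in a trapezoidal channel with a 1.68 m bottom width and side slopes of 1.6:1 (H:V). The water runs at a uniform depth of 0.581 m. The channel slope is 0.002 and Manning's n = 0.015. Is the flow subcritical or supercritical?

With bottom width b = 1.68 m and side slope z = 1.6: A = (b + zy)y = (1.68 + 1.6×0.581)×0.581 = 1.516 m²; P = b + 2y√(1+z²) = 1.68 + 2×0.581×1.887 = 3.872 m.
Hydraulic radius R = A/P = 1.516/3.872 = 0.3915 m.
V = (1/n) R^(2/3) √S = (1/0.015) × 0.3915^(2/3) × √0.002 = 1.596 m/s. Hydraulic depth D_h = A/T = 1.516/3.539 = 0.4284 m.
Froude number Fr = V/√(g·D_h) = 1.596/√(9.81×0.4284) = 0.778, which is less than 1, so the flow is subcritical.

subcritical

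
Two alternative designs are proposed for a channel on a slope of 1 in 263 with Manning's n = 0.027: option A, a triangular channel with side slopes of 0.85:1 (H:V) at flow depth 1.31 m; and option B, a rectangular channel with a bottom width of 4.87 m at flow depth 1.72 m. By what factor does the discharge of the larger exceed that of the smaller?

Channel A: For a triangular section with side slope z = 0.85: A = zy² = 0.85×1.31² = 1.459 m²; P = 2y√(1+z²) = 2×1.31×1.312 = 3.439 m. Hydraulic radius R = A/P = 1.459/3.439 = 0.4242 m. Q_A = (1/0.027)·1.459·0.4242^(2/3)·√0.003802 = 1.881 m³/s.
Channel B: Flow area A = b·y = 4.87 × 1.72 = 8.376 m². Wetted perimeter P = b + 2y = 4.87 + 2×1.72 = 8.31 m. Hydraulic radius R = A/P = 8.376/8.31 = 1.008 m. Q_B = (1/0.027)·8.376·1.008^(2/3)·√0.003802 = 19.23 m³/s.
The larger discharge is 19.23 m³/s and the smaller is 1.881 m³/s; the ratio is 10.2.

10.2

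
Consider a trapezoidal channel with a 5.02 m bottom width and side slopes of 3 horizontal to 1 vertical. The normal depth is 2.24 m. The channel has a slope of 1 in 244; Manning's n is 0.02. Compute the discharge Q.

With bottom width b = 5.02 m and side slope z = 3: A = (b + zy)y = (5.02 + 3×2.24)×2.24 = 26.3 m²; P = b + 2y√(1+z²) = 5.02 + 2×2.24×3.162 = 19.19 m.
Hydraulic radius R = A/P = 26.3/19.19 = 1.371 m.
Manning's equation: Q = (1/n) A R^(2/3) S^(1/2) = (1/0.02) × 26.3 × 1.371^(2/3) × 0.004098^(1/2) = 104 m³/s.

Q = 104 m³/s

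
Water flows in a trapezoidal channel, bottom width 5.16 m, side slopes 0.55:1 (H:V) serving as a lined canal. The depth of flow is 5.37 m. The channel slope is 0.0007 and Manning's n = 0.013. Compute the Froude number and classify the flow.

subcritical

With bottom width b = 5.16 m and side slope z = 0.55: A = (b + zy)y = (5.16 + 0.55×5.37)×5.37 = 43.57 m²; P = b + 2y√(1+z²) = 5.16 + 2×5.37×1.141 = 17.42 m.
Hydraulic radius R = A/P = 43.57/17.42 = 2.502 m.
V = (1/n) R^(2/3) √S = (1/0.013) × 2.502^(2/3) × √0.0007 = 3.75 m/s. Hydraulic depth D_h = A/T = 43.57/11.07 = 3.937 m.
Froude number Fr = V/√(g·D_h) = 3.75/√(9.81×3.937) = 0.603, which is less than 1, so the flow is subcritical.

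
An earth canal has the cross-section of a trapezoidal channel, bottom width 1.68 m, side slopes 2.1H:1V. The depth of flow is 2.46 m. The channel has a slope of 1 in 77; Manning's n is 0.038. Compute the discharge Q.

With bottom width b = 1.68 m and side slope z = 2.1: A = (b + zy)y = (1.68 + 2.1×2.46)×2.46 = 16.84 m²; P = b + 2y√(1+z²) = 1.68 + 2×2.46×2.326 = 13.12 m.
Hydraulic radius R = A/P = 16.84/13.12 = 1.283 m.
Manning's equation: Q = (1/n) A R^(2/3) S^(1/2) = (1/0.038) × 16.84 × 1.283^(2/3) × 0.01299^(1/2) = 59.6 m³/s.

Q = 59.6 m³/s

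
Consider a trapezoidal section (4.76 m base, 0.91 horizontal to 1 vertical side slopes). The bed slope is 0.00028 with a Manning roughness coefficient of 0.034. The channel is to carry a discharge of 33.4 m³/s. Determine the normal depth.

y_n = 4.41 m

Manning's equation rearranged: A R^(2/3) = nQ / (1·√S) = 0.034 × 33.4 / (√0.00028) = 67.87.
At y = 5.24 m: A R^(2/3) = 95.31 — over.
At y = 3.95 m: A R^(2/3) = 54.75 — short.
At y = 4.41 m: A R^(2/3) = 67.78 — close enough.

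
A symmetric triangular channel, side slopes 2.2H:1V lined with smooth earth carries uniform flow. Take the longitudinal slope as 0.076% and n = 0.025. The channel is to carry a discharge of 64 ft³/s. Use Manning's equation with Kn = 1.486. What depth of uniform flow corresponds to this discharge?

Manning's equation rearranged: A R^(2/3) = nQ / (1.486·√S) = 0.025 × 64 / (1.486 × √0.00076) = 39.06.
At y = 2.99 ft: A R^(2/3) = 24.15 — short.
At y = 3.58 ft: A R^(2/3) = 39.05 — matches.

y_n = 3.58 ft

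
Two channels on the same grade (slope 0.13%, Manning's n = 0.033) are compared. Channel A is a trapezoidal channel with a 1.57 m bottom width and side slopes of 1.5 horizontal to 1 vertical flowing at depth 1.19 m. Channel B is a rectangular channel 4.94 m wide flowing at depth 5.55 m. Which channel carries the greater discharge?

Channel A: With bottom width b = 1.57 m and side slope z = 1.5: A = (b + zy)y = (1.57 + 1.5×1.19)×1.19 = 3.992 m²; P = b + 2y√(1+z²) = 1.57 + 2×1.19×1.803 = 5.861 m. Hydraulic radius R = A/P = 3.992/5.861 = 0.6812 m. Q_A = (1/0.033)·3.992·0.6812^(2/3)·√0.0013 = 3.377 m³/s.
Channel B: Flow area A = b·y = 4.94 × 5.55 = 27.42 m². Wetted perimeter P = b + 2y = 4.94 + 2×5.55 = 16.04 m. Hydraulic radius R = A/P = 27.42/16.04 = 1.709 m. Q_B = (1/0.033)·27.42·1.709^(2/3)·√0.0013 = 42.82 m³/s.
Q_A = 3.377 m³/s vs Q_B = 42.82 m³/s, so channel B carries more.

channel B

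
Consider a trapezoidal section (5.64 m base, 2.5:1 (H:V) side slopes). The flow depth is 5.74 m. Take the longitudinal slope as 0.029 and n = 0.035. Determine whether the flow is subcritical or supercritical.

With bottom width b = 5.64 m and side slope z = 2.5: A = (b + zy)y = (5.64 + 2.5×5.74)×5.74 = 114.7 m²; P = b + 2y√(1+z²) = 5.64 + 2×5.74×2.693 = 36.55 m.
Hydraulic radius R = A/P = 114.7/36.55 = 3.139 m.
V = (1/n) R^(2/3) √S = (1/0.035) × 3.139^(2/3) × √0.029 = 10.43 m/s. Hydraulic depth D_h = A/T = 114.7/34.34 = 3.341 m.
Froude number Fr = V/√(g·D_h) = 10.43/√(9.81×3.341) = 1.82, which is greater than 1, so the flow is supercritical.

supercritical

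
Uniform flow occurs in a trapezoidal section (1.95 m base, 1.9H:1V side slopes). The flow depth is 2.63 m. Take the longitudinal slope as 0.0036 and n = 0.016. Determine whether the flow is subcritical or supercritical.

With bottom width b = 1.95 m and side slope z = 1.9: A = (b + zy)y = (1.95 + 1.9×2.63)×2.63 = 18.27 m²; P = b + 2y√(1+z²) = 1.95 + 2×2.63×2.147 = 13.24 m.
Hydraulic radius R = A/P = 18.27/13.24 = 1.38 m.
V = (1/n) R^(2/3) √S = (1/0.016) × 1.38^(2/3) × √0.0036 = 4.647 m/s. Hydraulic depth D_h = A/T = 18.27/11.94 = 1.53 m.
Froude number Fr = V/√(g·D_h) = 4.647/√(9.81×1.53) = 1.2, which is greater than 1, so the flow is supercritical.

supercritical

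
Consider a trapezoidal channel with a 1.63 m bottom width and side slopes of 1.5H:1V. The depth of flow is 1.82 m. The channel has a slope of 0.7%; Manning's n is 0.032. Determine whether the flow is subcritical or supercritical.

With bottom width b = 1.63 m and side slope z = 1.5: A = (b + zy)y = (1.63 + 1.5×1.82)×1.82 = 7.935 m²; P = b + 2y√(1+z²) = 1.63 + 2×1.82×1.803 = 8.192 m.
Hydraulic radius R = A/P = 7.935/8.192 = 0.9686 m.
V = (1/n) R^(2/3) √S = (1/0.032) × 0.9686^(2/3) × √0.007 = 2.56 m/s. Hydraulic depth D_h = A/T = 7.935/7.09 = 1.119 m.
Froude number Fr = V/√(g·D_h) = 2.56/√(9.81×1.119) = 0.772, which is less than 1, so the flow is subcritical.

subcritical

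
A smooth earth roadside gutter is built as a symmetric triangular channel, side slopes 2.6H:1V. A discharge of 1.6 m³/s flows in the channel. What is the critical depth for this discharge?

y_c = 0.599 m

At critical depth, Q² T / (g A³) = 1, i.e. A³/T = Q²/g = 1.6²/9.81 = 0.261.
Trying y = 0.762 m: A³/T = 0.8683 — too large.
Trying y = 0.41 m: A³/T = 0.03916 — too small.
Trying y = 0.599 m: A³/T = 0.2606 — ≈ 0.261.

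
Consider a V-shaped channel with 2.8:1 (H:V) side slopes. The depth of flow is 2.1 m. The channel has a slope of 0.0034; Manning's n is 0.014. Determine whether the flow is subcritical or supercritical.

supercritical

For a triangular section with side slope z = 2.8: A = zy² = 2.8×2.1² = 12.35 m²; P = 2y√(1+z²) = 2×2.1×2.973 = 12.49 m.
Hydraulic radius R = A/P = 12.35/12.49 = 0.9888 m.
V = (1/n) R^(2/3) √S = (1/0.014) × 0.9888^(2/3) × √0.0034 = 4.134 m/s. Hydraulic depth D_h = A/T = 12.35/11.76 = 1.05 m.
Froude number Fr = V/√(g·D_h) = 4.134/√(9.81×1.05) = 1.29, which is greater than 1, so the flow is supercritical.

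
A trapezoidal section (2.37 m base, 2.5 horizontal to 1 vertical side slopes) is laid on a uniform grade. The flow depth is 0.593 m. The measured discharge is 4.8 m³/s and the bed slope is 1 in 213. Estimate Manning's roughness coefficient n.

n = 0.018

With bottom width b = 2.37 m and side slope z = 2.5: A = (b + zy)y = (2.37 + 2.5×0.593)×0.593 = 2.285 m²; P = b + 2y√(1+z²) = 2.37 + 2×0.593×2.693 = 5.563 m.
Hydraulic radius R = A/P = 2.285/5.563 = 0.4106 m.
Rearranging Manning's equation: n = (1/Q) A R^(2/3) S^(1/2) = (1/4.8) × 2.285 × 0.4106^(2/3) × √0.004695 = 0.018.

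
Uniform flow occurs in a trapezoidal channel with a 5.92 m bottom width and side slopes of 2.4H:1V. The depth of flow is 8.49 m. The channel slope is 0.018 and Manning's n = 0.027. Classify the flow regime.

supercritical

With bottom width b = 5.92 m and side slope z = 2.4: A = (b + zy)y = (5.92 + 2.4×8.49)×8.49 = 223.3 m²; P = b + 2y√(1+z²) = 5.92 + 2×8.49×2.6 = 50.07 m.
Hydraulic radius R = A/P = 223.3/50.07 = 4.459 m.
V = (1/n) R^(2/3) √S = (1/0.027) × 4.459^(2/3) × √0.018 = 13.46 m/s. Hydraulic depth D_h = A/T = 223.3/46.67 = 4.783 m.
Froude number Fr = V/√(g·D_h) = 13.46/√(9.81×4.783) = 1.97, which is greater than 1, so the flow is supercritical.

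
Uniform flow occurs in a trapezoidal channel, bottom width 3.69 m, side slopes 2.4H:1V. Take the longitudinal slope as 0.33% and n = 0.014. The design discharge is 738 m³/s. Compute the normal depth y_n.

y_n = 5.4 m

Manning's equation rearranged: A R^(2/3) = nQ / (1·√S) = 0.014 × 738 / (√0.0033) = 179.9.
Try y = 4.13 m: A R^(2/3) = 95.95 — too small.
Try y = 5.4 m: A R^(2/3) = 179.9 — close enough.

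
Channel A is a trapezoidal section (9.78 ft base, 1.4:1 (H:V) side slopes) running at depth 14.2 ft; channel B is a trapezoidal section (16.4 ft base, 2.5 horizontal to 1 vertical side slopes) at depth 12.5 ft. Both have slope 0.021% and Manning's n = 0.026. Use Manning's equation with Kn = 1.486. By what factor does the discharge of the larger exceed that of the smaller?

1.41

Channel A: With bottom width b = 9.78 ft and side slope z = 1.4: A = (b + zy)y = (9.78 + 1.4×14.2)×14.2 = 421.2 ft²; P = b + 2y√(1+z²) = 9.78 + 2×14.2×1.72 = 58.64 ft. Hydraulic radius R = A/P = 421.2/58.64 = 7.182 ft. Q_A = (1.486/0.026)·421.2·7.182^(2/3)·√0.00021 = 1299 ft³/s.
Channel B: With bottom width b = 16.4 ft and side slope z = 2.5: A = (b + zy)y = (16.4 + 2.5×12.5)×12.5 = 595.6 ft²; P = b + 2y√(1+z²) = 16.4 + 2×12.5×2.693 = 83.71 ft. Hydraulic radius R = A/P = 595.6/83.71 = 7.115 ft. Q_B = (1.486/0.026)·595.6·7.115^(2/3)·√0.00021 = 1825 ft³/s.
The larger discharge is 1825 ft³/s and the smaller is 1299 ft³/s; the ratio is 1.41.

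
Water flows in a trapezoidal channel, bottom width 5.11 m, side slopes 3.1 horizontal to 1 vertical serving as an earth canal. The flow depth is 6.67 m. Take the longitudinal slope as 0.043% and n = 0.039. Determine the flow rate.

Q = 212 m³/s

With bottom width b = 5.11 m and side slope z = 3.1: A = (b + zy)y = (5.11 + 3.1×6.67)×6.67 = 172 m²; P = b + 2y√(1+z²) = 5.11 + 2×6.67×3.257 = 48.56 m.
Hydraulic radius R = A/P = 172/48.56 = 3.542 m.
Manning's equation: Q = (1/n) A R^(2/3) S^(1/2) = (1/0.039) × 172 × 3.542^(2/3) × 0.00043^(1/2) = 212 m³/s.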